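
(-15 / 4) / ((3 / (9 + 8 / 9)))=-445 / 36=-12.36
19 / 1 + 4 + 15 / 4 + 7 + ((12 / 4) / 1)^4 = 114.75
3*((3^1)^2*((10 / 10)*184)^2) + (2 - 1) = 914113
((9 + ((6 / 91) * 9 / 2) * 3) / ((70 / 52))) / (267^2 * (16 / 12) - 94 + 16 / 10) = 300 / 3877517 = 0.00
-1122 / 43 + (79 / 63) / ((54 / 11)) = -3779677 / 146286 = -25.84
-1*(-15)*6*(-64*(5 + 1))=-34560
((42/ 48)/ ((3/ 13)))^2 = 8281/ 576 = 14.38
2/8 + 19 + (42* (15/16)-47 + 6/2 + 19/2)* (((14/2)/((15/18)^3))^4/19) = 102273038314727/18554687500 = 5511.98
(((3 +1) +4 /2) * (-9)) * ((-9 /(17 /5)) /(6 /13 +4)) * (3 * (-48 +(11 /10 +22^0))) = -255879 /58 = -4411.71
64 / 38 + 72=1400 / 19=73.68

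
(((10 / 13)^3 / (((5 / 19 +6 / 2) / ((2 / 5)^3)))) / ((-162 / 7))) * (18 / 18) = -0.00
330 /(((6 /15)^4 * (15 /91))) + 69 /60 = 3128171 /40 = 78204.28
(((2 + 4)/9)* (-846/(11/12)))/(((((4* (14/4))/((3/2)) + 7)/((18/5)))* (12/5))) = -30456/539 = -56.50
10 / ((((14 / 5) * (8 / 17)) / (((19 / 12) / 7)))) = 8075 / 4704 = 1.72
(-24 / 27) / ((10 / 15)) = -4 / 3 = -1.33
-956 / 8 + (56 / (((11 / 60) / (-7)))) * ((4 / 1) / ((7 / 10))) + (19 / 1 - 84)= -272859 / 22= -12402.68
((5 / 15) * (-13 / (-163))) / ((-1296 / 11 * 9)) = -143 / 5703696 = -0.00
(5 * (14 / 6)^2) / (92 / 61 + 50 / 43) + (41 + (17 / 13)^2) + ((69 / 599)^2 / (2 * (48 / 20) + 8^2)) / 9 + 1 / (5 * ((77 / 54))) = 13429609043920760303 / 253187446191399720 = 53.04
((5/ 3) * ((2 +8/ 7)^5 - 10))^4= 4767069507919323498902410000/ 79792266297612001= 59743503087.62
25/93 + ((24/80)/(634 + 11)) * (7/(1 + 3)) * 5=43651/159960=0.27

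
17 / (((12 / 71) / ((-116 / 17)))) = -2059 / 3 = -686.33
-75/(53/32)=-2400/53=-45.28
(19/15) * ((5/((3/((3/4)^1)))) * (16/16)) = 19/12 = 1.58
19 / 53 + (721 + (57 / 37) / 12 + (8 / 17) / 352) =529149551 / 733414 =721.49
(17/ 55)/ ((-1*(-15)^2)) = -17/ 12375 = -0.00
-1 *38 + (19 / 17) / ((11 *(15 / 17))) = -6251 / 165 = -37.88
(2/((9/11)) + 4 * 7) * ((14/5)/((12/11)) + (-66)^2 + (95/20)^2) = 144051527/1080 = 133381.04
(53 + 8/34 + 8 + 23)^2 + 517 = 2200037/289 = 7612.58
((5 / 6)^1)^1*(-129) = -215 / 2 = -107.50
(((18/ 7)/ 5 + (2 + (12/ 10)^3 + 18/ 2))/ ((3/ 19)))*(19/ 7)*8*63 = 100389768/ 875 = 114731.16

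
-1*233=-233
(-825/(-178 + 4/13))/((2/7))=65/4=16.25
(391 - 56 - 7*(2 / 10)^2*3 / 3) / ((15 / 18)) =50208 / 125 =401.66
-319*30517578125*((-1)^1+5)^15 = -10452992000000000000000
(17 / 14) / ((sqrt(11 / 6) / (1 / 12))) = 17 * sqrt(66) / 1848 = 0.07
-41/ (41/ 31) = -31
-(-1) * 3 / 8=3 / 8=0.38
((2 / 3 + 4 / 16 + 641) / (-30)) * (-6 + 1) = 7703 / 72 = 106.99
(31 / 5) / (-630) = -31 / 3150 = -0.01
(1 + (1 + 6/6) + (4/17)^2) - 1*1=594/289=2.06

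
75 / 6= 25 / 2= 12.50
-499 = -499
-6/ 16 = -3/ 8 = -0.38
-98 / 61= -1.61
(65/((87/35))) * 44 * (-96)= -3203200/29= -110455.17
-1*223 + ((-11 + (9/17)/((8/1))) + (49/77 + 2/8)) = -348639/1496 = -233.05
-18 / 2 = -9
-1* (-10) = 10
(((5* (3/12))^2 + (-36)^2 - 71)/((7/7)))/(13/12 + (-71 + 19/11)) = -647625/36004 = -17.99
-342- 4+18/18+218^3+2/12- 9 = 62159269/6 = 10359878.17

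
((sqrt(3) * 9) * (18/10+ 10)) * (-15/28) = -1593 * sqrt(3)/28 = -98.54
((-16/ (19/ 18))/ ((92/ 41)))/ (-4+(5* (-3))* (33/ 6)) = 5904/ 75601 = 0.08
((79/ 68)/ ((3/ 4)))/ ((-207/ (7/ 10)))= -553/ 105570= -0.01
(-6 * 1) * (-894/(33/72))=128736/11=11703.27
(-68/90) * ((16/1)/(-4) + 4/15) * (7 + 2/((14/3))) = 14144/675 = 20.95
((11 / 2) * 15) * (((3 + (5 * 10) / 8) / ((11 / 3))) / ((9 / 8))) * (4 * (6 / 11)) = 4440 / 11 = 403.64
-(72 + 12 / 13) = -948 / 13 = -72.92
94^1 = 94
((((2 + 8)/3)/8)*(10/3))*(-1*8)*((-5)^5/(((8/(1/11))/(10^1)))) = 390625/99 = 3945.71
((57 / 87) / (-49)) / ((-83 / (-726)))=-0.12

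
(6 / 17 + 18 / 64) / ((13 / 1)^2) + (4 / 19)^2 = 1595521 / 33188896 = 0.05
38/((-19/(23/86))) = -23/43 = -0.53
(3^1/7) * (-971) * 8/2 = -11652/7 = -1664.57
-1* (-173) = 173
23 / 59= 0.39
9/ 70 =0.13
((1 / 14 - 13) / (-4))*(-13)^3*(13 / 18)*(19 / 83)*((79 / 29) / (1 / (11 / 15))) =-85354291451 / 36393840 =-2345.30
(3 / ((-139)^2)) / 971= 3 / 18760691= 0.00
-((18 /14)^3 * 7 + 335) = -17144 /49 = -349.88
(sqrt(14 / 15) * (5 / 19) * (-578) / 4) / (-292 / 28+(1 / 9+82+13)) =-6069 * sqrt(210) / 202730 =-0.43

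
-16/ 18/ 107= -8/ 963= -0.01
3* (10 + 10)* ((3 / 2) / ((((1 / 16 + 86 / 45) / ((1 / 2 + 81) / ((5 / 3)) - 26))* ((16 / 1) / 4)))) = 370980 / 1421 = 261.07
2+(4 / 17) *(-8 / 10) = 154 / 85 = 1.81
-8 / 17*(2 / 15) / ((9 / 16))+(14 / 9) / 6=113 / 765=0.15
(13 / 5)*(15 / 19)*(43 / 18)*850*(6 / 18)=237575 / 171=1389.33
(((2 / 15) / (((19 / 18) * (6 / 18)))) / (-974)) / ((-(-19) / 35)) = -126 / 175807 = -0.00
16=16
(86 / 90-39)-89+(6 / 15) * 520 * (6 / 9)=11.62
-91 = -91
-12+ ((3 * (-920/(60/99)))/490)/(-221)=-647463/54145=-11.96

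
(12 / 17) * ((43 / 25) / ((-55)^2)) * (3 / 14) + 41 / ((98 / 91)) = 685239673 / 17998750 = 38.07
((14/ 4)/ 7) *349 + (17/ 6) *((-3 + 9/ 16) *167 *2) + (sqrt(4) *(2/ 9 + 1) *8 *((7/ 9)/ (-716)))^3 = -2132.19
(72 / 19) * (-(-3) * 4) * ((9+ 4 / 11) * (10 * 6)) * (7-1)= 32037120 / 209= 153287.66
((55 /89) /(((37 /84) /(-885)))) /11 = -371700 /3293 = -112.88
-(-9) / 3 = 3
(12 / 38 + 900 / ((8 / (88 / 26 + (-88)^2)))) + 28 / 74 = 7965382994 / 9139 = 871581.46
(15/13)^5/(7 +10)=759375/6311981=0.12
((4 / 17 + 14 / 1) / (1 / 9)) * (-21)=-45738 / 17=-2690.47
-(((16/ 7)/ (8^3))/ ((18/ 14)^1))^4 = -1/ 6879707136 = -0.00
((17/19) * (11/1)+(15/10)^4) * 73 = 330763/304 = 1088.04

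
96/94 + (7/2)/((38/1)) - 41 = -142475/3572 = -39.89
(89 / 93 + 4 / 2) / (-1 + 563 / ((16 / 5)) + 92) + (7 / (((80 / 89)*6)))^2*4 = 51473147729 / 7626297600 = 6.75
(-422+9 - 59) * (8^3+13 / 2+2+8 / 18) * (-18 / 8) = 553243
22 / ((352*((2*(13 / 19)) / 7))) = 133 / 416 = 0.32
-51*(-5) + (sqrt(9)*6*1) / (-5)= 1257 / 5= 251.40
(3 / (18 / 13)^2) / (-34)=-169 / 3672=-0.05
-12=-12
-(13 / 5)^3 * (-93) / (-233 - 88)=-68107 / 13375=-5.09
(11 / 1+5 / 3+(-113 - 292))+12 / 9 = -391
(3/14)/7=3/98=0.03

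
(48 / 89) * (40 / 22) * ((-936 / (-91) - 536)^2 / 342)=2166784000 / 2734347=792.43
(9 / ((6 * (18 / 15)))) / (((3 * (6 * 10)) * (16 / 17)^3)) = 4913 / 589824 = 0.01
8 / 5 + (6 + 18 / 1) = 128 / 5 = 25.60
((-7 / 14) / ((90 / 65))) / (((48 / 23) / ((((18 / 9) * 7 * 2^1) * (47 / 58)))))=-98371 / 25056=-3.93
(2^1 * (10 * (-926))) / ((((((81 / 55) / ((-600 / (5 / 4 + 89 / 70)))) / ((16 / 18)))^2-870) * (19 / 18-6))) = -16866060288000000000 / 3917503525711573717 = -4.31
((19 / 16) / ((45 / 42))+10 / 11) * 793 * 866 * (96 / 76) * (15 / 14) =2743174941 / 1463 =1875034.14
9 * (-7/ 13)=-63/ 13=-4.85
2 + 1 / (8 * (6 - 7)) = 15 / 8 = 1.88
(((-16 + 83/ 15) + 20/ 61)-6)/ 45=-14767/ 41175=-0.36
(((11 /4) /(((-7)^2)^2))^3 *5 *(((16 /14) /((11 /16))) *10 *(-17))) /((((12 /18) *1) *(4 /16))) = -1234200 /96889010407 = -0.00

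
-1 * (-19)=19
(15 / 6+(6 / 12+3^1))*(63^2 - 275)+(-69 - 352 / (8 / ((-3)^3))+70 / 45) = 209561 / 9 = 23284.56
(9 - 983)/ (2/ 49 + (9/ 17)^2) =-13792814/ 4547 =-3033.39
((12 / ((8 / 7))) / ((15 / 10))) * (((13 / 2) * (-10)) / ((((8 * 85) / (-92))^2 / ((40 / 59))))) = -96278 / 17051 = -5.65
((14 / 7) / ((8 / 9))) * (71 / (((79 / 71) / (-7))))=-317583 / 316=-1005.01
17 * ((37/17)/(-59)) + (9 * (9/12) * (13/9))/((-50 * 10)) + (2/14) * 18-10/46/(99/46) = 149139407/81774000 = 1.82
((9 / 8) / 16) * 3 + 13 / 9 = 1907 / 1152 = 1.66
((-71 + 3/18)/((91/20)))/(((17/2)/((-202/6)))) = 50500/819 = 61.66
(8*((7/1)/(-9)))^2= 3136/81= 38.72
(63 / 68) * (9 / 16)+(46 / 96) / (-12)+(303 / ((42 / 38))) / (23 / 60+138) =9219191 / 3744216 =2.46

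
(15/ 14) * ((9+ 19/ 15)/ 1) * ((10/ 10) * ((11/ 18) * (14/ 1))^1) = 847/ 9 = 94.11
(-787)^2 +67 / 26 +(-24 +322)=16111409 / 26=619669.58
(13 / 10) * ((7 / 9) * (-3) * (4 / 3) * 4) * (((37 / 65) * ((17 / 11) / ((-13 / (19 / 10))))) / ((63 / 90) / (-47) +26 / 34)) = 534735544 / 192760425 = 2.77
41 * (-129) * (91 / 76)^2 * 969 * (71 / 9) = -17621479421 / 304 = -57965392.83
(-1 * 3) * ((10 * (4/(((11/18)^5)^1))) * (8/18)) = -100776960/161051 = -625.75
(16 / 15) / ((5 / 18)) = 96 / 25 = 3.84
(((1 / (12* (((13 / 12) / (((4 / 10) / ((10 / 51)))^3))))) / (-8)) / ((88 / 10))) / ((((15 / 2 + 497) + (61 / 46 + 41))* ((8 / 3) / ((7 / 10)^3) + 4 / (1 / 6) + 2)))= -3139451217 / 6250545129400000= -0.00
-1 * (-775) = 775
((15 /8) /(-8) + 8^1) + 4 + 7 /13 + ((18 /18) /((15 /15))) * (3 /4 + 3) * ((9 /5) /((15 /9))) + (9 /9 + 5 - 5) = 72193 /4160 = 17.35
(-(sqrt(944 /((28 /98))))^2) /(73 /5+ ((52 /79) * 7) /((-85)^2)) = -1885840600 /8333679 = -226.29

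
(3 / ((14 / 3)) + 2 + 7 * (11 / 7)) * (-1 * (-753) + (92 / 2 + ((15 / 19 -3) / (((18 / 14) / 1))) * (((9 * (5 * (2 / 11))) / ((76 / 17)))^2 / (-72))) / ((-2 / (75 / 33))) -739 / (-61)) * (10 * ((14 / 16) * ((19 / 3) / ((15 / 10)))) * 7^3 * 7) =9708024607696758385 / 11255021184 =862550540.69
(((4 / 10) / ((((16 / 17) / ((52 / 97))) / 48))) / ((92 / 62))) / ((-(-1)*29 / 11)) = 904332 / 323495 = 2.80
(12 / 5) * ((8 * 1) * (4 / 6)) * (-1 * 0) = 0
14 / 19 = 0.74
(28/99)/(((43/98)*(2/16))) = 21952/4257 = 5.16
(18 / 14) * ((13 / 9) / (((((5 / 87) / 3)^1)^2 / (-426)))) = -377254098 / 175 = -2155737.70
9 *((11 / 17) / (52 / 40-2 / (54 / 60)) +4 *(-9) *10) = -4580550 / 1411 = -3246.31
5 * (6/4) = 15/2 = 7.50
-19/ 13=-1.46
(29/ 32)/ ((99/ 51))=493/ 1056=0.47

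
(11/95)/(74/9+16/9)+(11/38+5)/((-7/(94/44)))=-234481/146300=-1.60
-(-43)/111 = 43/111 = 0.39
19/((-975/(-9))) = 57/325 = 0.18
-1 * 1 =-1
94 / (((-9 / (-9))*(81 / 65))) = 6110 / 81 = 75.43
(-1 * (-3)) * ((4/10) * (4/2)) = 2.40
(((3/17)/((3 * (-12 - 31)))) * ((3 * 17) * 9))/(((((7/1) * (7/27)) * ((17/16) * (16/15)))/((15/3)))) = -54675/35819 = -1.53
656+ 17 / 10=6577 / 10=657.70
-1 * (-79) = 79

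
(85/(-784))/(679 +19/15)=-1275/7999936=-0.00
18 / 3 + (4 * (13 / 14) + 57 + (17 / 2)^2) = 138.96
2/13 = 0.15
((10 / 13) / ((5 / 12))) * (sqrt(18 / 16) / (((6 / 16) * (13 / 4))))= 192 * sqrt(2) / 169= 1.61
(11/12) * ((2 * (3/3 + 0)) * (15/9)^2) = 275/54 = 5.09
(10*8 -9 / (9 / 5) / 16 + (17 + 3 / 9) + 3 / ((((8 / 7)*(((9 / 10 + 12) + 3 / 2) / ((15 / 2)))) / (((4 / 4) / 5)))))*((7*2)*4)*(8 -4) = 261527 / 12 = 21793.92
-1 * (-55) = 55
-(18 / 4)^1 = -9 / 2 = -4.50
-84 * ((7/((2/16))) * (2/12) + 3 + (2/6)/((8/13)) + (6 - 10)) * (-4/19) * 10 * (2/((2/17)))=506940/19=26681.05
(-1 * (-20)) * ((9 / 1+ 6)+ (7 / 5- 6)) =208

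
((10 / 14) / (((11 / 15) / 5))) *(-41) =-15375 / 77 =-199.68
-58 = -58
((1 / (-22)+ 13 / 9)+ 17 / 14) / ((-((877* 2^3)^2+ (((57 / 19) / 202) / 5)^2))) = -1847401100 / 34798068837107037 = -0.00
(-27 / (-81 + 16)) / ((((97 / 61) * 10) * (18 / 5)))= 183 / 25220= 0.01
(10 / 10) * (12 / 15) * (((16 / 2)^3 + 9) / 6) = 1042 / 15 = 69.47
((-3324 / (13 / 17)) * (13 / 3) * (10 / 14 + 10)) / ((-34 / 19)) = 789450 / 7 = 112778.57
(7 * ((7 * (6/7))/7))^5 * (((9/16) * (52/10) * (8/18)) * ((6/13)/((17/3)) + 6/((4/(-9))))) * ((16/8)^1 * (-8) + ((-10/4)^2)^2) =-531814977/170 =-3128323.39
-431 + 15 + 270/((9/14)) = 4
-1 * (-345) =345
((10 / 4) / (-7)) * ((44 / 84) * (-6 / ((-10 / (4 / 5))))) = -22 / 245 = -0.09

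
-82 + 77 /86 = -6975 /86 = -81.10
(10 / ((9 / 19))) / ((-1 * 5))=-4.22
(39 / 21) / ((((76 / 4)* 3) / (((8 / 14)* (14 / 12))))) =26 / 1197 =0.02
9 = 9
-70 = -70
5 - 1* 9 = -4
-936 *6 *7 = -39312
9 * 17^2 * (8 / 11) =20808 / 11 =1891.64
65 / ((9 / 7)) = 455 / 9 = 50.56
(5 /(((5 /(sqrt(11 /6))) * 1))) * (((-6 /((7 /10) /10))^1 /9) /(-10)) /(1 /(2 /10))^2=2 * sqrt(66) /315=0.05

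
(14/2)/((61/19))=133/61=2.18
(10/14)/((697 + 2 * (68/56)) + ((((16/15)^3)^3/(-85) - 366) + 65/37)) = 604521826171875/283659787036384751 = 0.00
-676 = -676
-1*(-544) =544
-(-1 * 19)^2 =-361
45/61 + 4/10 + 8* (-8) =-19173/305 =-62.86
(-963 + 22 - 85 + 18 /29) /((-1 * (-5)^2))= 41.02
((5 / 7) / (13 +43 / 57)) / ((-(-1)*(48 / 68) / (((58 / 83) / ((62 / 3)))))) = 0.00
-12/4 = -3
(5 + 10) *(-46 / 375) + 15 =329 / 25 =13.16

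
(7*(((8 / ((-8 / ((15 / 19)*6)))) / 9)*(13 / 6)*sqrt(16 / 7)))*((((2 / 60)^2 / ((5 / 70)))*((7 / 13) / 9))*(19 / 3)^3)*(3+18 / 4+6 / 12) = -22.83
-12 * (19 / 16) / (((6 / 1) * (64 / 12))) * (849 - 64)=-44745 / 128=-349.57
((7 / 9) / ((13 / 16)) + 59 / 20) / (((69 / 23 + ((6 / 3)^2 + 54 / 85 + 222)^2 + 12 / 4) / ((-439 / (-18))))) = 5799907765 / 3126525867504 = 0.00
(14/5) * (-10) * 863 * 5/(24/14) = -211435/3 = -70478.33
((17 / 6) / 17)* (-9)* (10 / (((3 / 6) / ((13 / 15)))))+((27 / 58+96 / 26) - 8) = -22501 / 754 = -29.84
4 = 4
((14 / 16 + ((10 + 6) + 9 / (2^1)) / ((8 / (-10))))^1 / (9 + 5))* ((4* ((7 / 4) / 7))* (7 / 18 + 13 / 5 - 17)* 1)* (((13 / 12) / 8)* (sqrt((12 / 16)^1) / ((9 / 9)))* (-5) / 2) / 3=-180323* sqrt(3) / 129024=-2.42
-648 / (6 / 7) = -756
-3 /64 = -0.05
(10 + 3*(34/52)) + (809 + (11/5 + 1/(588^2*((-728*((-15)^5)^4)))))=823.16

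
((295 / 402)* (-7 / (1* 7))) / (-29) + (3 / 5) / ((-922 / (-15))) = 0.04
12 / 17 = 0.71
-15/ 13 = -1.15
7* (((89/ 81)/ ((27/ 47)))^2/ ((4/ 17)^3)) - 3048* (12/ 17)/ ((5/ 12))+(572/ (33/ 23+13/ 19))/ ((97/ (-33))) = -3844182945970131907/ 1168555088928960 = -3289.69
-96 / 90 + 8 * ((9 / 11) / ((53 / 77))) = 6712 / 795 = 8.44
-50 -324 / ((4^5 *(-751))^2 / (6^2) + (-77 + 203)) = -3696236983408 / 73924739639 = -50.00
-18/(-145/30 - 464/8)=108/377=0.29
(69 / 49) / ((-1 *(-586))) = 69 / 28714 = 0.00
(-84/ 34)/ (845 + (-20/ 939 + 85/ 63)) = -414099/ 141854290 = -0.00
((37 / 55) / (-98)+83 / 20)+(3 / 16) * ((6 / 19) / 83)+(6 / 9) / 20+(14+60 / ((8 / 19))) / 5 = 3618685351 / 102000360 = 35.48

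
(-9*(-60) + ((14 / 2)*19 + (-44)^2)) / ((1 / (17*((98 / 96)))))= 2173297 / 48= 45277.02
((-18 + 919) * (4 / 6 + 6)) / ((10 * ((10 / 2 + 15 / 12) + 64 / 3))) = 7208 / 331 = 21.78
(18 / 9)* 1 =2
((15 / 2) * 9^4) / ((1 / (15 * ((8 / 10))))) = 590490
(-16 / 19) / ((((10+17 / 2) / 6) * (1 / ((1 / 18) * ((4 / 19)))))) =-128 / 40071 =-0.00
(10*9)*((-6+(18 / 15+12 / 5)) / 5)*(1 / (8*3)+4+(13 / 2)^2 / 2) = -5436 / 5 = -1087.20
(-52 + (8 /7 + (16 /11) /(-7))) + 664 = 47196 /77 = 612.94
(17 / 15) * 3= 3.40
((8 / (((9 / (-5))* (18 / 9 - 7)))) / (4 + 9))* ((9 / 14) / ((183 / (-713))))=-2852 / 16653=-0.17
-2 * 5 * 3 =-30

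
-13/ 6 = -2.17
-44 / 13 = -3.38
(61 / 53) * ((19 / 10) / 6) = 1159 / 3180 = 0.36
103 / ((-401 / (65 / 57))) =-6695 / 22857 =-0.29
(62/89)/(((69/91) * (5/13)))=73346/30705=2.39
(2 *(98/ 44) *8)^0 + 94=95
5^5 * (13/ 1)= 40625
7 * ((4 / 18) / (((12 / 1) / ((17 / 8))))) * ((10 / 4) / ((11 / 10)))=2975 / 4752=0.63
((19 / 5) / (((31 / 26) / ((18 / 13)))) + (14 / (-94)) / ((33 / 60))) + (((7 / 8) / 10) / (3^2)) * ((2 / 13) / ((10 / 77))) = 3115484633 / 750063600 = 4.15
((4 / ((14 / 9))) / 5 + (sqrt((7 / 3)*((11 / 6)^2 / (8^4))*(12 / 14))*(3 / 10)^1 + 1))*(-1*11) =-583 / 35-121*sqrt(2) / 1280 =-16.79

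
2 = 2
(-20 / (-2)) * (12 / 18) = 20 / 3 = 6.67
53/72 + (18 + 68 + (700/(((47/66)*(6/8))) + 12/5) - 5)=23599583/16920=1394.77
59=59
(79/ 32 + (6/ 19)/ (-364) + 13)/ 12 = 285269/ 221312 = 1.29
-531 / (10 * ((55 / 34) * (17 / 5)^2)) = -531 / 187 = -2.84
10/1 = 10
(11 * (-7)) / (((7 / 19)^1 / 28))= -5852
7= 7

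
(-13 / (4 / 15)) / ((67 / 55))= -10725 / 268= -40.02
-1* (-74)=74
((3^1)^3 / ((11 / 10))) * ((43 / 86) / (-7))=-135 / 77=-1.75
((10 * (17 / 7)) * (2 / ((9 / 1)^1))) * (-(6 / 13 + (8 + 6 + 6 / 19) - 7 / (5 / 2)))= -1005856 / 15561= -64.64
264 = 264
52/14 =26/7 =3.71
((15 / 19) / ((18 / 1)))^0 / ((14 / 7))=1 / 2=0.50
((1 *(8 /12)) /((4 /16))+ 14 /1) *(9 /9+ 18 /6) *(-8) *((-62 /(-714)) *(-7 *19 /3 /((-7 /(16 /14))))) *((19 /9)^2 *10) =-27216512000 /1821771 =-14939.59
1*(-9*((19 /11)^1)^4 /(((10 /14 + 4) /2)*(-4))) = 2736741 /322102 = 8.50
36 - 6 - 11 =19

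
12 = 12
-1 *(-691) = 691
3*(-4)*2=-24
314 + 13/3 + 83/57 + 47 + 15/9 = 21002/57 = 368.46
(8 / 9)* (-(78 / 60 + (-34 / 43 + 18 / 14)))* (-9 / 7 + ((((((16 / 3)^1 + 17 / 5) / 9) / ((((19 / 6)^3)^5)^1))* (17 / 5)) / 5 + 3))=-2.74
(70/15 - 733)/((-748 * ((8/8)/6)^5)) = 1415880/187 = 7571.55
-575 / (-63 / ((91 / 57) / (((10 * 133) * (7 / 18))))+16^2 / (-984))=919425 / 32636621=0.03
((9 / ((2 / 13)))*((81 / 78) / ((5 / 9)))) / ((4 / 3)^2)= 61.51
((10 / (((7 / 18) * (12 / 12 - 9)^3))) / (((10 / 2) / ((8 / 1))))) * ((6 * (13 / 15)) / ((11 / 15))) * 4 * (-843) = 295893 / 154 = 1921.38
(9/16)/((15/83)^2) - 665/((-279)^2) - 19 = -55610951/31136400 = -1.79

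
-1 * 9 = -9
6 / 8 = 3 / 4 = 0.75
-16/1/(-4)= 4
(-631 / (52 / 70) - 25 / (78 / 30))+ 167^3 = 121071703 / 26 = 4656603.96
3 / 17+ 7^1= 122 / 17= 7.18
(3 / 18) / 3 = 0.06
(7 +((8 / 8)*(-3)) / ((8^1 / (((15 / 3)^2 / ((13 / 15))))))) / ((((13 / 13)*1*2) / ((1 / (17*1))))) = -397 / 3536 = -0.11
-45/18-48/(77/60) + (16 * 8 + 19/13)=179297/2002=89.56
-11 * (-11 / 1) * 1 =121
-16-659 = -675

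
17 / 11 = 1.55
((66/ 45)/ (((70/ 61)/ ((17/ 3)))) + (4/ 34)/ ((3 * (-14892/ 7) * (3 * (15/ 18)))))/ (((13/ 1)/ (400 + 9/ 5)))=223.85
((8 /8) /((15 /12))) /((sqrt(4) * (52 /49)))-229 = -29721 /130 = -228.62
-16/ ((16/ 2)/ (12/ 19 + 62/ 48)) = -877/ 228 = -3.85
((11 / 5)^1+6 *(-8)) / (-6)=229 / 30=7.63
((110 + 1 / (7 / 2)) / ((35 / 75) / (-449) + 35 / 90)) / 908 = 7799130 / 24904397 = 0.31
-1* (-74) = 74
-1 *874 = -874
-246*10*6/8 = -1845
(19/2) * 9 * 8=684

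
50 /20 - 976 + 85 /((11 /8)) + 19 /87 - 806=-3287225 /1914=-1717.46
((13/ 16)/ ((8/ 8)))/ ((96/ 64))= 13/ 24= 0.54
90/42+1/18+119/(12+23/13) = 244505/22554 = 10.84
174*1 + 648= 822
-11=-11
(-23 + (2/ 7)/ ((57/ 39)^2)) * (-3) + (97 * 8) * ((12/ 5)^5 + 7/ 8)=493851301814/ 7896875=62537.56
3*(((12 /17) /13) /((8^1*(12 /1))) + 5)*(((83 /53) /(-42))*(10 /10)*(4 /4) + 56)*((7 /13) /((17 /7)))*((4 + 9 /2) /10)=7709449251 /48726080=158.22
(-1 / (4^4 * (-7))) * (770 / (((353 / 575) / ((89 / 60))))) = 562925 / 542208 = 1.04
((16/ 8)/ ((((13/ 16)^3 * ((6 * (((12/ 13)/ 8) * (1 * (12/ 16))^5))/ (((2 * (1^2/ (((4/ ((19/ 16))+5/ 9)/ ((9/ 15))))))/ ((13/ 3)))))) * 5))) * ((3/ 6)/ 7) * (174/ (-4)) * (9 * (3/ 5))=-6933184512/ 1289913625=-5.37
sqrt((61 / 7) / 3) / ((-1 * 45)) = -sqrt(1281) / 945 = -0.04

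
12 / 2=6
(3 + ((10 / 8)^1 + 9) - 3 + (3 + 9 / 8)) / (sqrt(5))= 23*sqrt(5) / 8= 6.43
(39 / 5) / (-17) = -39 / 85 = -0.46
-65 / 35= -13 / 7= -1.86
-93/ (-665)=0.14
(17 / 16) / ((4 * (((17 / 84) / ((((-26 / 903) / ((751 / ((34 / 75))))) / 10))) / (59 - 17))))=-1547 / 16146500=-0.00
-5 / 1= -5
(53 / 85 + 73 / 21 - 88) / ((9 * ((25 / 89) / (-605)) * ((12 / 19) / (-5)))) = -15321476291 / 96390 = -158952.96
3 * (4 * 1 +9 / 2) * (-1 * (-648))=16524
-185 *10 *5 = -9250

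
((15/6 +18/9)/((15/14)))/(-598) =-21/2990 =-0.01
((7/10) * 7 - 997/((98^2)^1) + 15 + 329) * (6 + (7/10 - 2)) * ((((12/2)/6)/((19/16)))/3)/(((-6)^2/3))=787212071/20528550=38.35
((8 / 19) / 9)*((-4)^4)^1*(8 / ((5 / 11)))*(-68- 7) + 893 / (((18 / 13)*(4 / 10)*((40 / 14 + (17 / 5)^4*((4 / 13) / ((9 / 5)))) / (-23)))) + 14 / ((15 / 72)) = -51544974572321 / 2999440320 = -17184.86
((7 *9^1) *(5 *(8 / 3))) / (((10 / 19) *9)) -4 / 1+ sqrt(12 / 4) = sqrt(3)+ 520 / 3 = 175.07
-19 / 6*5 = -95 / 6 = -15.83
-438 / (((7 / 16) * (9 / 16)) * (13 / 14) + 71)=-224256 / 36469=-6.15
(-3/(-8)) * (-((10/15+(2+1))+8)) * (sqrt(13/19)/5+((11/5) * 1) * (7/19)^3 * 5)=-3.13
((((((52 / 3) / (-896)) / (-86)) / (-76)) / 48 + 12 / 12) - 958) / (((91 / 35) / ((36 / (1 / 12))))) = -159009.23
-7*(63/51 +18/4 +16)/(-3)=5173/102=50.72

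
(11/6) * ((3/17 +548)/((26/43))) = 4407887/2652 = 1662.10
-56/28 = -2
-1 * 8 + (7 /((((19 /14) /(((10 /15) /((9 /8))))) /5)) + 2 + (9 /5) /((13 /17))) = 388019 /33345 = 11.64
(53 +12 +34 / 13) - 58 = 125 / 13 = 9.62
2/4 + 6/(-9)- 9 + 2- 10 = -103/6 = -17.17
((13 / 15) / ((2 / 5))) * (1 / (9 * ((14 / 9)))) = 0.15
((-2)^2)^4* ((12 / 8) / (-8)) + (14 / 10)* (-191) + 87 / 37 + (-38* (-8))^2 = 17039046 / 185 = 92102.95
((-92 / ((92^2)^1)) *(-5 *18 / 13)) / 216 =5 / 14352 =0.00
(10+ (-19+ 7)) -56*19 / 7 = -154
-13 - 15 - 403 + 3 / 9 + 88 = -1028 / 3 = -342.67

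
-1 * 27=-27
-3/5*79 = -237/5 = -47.40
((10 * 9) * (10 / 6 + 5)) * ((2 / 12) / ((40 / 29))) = 145 / 2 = 72.50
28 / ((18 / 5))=70 / 9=7.78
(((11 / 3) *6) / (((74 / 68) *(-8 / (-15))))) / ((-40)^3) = -561 / 947200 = -0.00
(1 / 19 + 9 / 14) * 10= 925 / 133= 6.95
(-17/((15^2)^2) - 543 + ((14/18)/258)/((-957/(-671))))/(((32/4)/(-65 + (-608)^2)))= -25339070537024027/1010070000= -25086449.99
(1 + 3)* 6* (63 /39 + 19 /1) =6432 /13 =494.77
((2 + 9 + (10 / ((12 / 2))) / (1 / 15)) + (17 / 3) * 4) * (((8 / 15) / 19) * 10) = 2816 / 171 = 16.47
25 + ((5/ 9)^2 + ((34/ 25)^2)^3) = 625617438946/ 19775390625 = 31.64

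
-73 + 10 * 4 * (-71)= -2913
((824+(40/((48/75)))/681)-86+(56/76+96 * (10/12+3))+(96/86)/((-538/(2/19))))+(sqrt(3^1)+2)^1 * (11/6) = 11 * sqrt(3)/6+332405405723/299330826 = 1113.67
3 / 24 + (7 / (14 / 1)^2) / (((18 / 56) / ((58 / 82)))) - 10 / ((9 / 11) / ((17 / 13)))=-67283 / 4264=-15.78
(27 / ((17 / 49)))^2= 1750329 / 289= 6056.50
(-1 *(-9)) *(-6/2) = -27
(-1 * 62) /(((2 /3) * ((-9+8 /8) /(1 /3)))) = 31 /8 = 3.88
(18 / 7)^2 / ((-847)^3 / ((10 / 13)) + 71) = -3240 / 387070099661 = -0.00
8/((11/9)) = 72/11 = 6.55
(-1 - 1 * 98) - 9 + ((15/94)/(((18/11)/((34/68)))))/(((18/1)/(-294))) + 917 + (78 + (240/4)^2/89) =926.65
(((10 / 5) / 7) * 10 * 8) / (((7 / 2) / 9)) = 2880 / 49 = 58.78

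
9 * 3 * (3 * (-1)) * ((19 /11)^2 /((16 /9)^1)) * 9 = -2368521 /1936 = -1223.41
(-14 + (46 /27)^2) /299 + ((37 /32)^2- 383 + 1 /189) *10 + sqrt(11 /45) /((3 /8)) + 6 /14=-425890808857 /111601152 + 8 *sqrt(55) /45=-3814.87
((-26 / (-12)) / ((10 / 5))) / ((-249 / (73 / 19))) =-949 / 56772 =-0.02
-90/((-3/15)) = 450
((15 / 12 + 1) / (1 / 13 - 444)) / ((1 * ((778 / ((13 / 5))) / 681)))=-1035801 / 89796760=-0.01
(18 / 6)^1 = 3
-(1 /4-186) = 743 /4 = 185.75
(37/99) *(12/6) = 74/99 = 0.75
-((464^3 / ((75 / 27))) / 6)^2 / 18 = -1247434917281792 / 625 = -1995895867650.87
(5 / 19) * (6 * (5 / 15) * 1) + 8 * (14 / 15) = 2278 / 285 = 7.99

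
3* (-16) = -48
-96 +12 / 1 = -84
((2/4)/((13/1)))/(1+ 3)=1/104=0.01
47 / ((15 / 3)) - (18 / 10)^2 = 154 / 25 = 6.16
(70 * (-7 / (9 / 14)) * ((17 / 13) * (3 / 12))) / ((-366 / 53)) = 1545215 / 42822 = 36.08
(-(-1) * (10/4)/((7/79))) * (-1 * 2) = -395/7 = -56.43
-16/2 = -8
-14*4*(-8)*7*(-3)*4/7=-5376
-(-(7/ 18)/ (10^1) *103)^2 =-519841/ 32400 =-16.04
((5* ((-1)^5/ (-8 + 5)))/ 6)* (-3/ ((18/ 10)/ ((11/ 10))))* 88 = -1210/ 27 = -44.81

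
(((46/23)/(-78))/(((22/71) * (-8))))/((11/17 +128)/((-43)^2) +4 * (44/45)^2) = 1506426525/567071252176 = 0.00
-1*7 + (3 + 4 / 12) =-11 / 3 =-3.67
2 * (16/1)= 32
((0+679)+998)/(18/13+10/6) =65403/119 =549.61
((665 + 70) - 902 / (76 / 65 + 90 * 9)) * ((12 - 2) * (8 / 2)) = 18875600 / 643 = 29355.52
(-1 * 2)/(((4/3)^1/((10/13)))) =-15/13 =-1.15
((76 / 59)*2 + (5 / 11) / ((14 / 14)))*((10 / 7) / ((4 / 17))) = 23885 / 1298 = 18.40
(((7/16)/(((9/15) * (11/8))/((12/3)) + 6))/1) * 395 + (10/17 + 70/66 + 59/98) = 182558273/6065906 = 30.10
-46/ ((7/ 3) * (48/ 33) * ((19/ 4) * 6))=-253/ 532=-0.48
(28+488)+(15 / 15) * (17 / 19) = 516.89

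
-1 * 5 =-5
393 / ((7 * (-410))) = -393 / 2870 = -0.14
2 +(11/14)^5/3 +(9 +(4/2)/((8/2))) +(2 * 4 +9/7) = 33698219/1613472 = 20.89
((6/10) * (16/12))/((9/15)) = 4/3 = 1.33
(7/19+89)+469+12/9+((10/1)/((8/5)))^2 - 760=-147047/912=-161.24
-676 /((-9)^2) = -676 /81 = -8.35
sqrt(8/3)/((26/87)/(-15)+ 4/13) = 5655 * sqrt(6)/2441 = 5.67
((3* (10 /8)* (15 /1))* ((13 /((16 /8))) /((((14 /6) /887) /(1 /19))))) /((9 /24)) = 2594475 /133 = 19507.33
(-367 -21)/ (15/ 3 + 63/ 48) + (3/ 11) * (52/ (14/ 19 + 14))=-4705319/ 77770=-60.50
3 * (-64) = -192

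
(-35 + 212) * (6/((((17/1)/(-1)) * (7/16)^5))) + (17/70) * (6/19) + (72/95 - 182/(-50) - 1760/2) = -647777429874/135716525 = -4773.02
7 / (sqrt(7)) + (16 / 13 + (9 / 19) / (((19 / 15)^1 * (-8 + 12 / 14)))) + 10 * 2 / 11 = sqrt(7) + 1546933 / 516230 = 5.64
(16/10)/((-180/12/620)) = -992/15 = -66.13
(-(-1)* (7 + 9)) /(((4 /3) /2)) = 24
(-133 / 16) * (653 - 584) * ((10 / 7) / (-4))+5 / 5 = 6587 / 32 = 205.84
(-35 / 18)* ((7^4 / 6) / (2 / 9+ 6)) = -12005 / 96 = -125.05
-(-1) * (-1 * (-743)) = 743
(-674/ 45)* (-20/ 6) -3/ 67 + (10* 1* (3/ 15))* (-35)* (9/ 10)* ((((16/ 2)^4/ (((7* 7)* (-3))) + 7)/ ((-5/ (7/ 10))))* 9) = -145289731/ 90450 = -1606.30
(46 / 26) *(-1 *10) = -230 / 13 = -17.69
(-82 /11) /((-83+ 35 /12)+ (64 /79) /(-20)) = 388680 /4177657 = 0.09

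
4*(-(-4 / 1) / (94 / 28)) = 224 / 47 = 4.77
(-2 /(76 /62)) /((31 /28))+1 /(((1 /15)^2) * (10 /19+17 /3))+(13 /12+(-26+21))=2490263 /80484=30.94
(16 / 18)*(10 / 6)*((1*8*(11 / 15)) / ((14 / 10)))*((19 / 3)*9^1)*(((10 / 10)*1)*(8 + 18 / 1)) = 1738880 / 189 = 9200.42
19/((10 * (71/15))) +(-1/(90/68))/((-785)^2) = 1580612297/3937677750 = 0.40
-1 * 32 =-32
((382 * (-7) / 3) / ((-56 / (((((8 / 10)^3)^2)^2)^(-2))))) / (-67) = -11384487152099609375 / 226305881275367424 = -50.31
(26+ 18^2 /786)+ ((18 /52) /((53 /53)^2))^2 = 2349571 /88556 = 26.53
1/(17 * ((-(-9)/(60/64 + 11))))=191/2448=0.08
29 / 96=0.30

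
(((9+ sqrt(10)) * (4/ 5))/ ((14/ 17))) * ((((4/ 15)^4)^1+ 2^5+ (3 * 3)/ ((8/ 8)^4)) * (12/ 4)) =70579954 * sqrt(10)/ 590625+ 70579954/ 65625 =1453.40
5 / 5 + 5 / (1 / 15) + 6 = 82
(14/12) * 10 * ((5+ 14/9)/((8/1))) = 2065/216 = 9.56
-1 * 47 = -47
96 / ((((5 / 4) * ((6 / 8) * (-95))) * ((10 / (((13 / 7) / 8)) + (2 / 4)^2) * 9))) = -26624 / 9631575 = -0.00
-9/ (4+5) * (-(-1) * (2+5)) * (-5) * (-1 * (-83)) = 2905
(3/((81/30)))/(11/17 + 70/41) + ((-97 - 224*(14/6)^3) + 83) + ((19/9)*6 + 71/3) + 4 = -41631217/14769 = -2818.82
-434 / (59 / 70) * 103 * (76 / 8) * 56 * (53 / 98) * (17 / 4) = -64851994.75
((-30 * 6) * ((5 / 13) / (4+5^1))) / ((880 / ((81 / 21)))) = -0.03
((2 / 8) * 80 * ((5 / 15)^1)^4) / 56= 0.00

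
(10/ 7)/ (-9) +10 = 620/ 63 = 9.84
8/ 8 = 1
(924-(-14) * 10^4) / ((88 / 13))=458003 / 22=20818.32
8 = 8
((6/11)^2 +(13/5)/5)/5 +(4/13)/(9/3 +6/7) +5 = 27835898/5308875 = 5.24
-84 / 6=-14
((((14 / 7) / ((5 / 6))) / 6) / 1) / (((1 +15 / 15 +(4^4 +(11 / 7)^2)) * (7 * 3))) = 14 / 191445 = 0.00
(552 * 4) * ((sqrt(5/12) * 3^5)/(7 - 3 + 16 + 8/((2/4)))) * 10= 24840 * sqrt(15)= 96204.91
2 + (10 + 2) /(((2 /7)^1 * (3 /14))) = 198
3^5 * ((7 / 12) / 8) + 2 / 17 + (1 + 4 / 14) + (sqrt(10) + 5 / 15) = sqrt(10) + 222259 / 11424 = 22.62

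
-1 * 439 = -439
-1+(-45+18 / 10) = -221 / 5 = -44.20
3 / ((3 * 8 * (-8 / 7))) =-0.11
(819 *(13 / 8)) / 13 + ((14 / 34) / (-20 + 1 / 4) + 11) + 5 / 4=1231307 / 10744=114.60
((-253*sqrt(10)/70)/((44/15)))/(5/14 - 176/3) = 207*sqrt(10)/9796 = 0.07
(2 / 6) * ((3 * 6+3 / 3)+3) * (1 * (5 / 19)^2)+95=103435 / 1083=95.51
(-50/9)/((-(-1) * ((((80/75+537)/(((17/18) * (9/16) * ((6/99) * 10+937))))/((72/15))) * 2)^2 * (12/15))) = -34584105501125/1008904443008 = -34.28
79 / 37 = 2.14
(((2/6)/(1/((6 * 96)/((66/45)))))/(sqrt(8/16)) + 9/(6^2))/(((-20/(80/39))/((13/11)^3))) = -324480 * sqrt(2)/14641 - 169/3993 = -31.38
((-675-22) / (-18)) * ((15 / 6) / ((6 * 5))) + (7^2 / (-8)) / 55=9253 / 2970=3.12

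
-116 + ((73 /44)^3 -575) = -58473127 /85184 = -686.43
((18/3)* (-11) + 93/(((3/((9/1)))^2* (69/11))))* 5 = 7755/23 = 337.17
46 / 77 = 0.60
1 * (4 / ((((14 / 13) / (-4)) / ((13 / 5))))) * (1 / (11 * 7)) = -1352 / 2695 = -0.50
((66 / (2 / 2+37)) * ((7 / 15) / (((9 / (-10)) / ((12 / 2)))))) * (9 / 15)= -3.24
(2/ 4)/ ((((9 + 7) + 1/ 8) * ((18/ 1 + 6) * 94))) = 1/ 72756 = 0.00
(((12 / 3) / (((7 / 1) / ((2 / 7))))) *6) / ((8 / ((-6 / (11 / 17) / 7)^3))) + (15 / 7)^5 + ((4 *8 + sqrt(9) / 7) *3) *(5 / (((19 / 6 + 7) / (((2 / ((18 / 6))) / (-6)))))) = 54011704127 / 1364577137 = 39.58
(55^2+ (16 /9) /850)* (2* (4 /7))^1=92565064 /26775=3457.15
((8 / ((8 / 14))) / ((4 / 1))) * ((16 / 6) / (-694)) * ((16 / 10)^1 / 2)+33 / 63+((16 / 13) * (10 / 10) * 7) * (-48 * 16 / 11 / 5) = -208041831 / 1736735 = -119.79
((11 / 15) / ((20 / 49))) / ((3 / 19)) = 10241 / 900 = 11.38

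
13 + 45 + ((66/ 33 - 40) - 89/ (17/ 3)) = 73/ 17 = 4.29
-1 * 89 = -89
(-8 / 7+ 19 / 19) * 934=-934 / 7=-133.43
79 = 79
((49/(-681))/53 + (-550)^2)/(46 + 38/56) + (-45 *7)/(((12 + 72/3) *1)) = 1221179760227/188694204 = 6471.74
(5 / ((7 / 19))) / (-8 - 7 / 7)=-95 / 63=-1.51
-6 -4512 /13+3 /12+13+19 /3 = -52025 /156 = -333.49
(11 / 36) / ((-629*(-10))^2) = 11 / 1424307600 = 0.00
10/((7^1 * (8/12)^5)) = 1215/112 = 10.85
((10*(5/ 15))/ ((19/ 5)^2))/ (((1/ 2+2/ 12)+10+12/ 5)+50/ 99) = 20625/ 1212599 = 0.02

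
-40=-40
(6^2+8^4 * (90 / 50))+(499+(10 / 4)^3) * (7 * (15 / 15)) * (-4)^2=325234 / 5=65046.80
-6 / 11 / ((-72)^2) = -1 / 9504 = -0.00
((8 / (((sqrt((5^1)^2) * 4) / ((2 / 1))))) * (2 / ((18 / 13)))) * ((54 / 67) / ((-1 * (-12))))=26 / 335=0.08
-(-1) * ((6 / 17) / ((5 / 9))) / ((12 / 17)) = 9 / 10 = 0.90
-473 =-473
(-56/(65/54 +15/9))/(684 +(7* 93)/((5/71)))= -1008/512957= -0.00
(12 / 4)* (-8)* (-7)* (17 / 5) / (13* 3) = 952 / 65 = 14.65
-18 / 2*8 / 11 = -72 / 11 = -6.55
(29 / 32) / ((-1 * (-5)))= 29 / 160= 0.18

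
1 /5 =0.20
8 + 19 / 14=131 / 14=9.36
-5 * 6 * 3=-90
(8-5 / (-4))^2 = 1369 / 16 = 85.56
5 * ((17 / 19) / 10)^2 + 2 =14729 / 7220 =2.04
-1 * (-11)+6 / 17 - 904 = -15175 / 17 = -892.65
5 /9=0.56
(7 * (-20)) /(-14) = 10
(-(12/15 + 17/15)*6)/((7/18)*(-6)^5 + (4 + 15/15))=58/15095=0.00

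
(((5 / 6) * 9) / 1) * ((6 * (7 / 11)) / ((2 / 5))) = 1575 / 22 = 71.59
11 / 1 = 11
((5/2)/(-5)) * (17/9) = -17/18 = -0.94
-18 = -18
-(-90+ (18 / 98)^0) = 89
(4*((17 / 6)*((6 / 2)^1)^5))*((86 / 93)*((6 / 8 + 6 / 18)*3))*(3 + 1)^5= 262738944 / 31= 8475449.81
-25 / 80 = -5 / 16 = -0.31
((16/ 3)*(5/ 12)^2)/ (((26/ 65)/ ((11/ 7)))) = 1375/ 378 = 3.64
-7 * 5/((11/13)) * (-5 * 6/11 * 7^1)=95550/121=789.67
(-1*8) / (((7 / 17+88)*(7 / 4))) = -544 / 10521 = -0.05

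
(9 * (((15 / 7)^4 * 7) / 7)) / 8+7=590081 / 19208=30.72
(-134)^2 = 17956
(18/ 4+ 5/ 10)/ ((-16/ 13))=-4.06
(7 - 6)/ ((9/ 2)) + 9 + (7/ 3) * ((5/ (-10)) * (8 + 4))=-4.78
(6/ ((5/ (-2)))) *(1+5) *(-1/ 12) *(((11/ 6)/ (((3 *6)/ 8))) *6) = 88/ 15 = 5.87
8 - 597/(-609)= 8.98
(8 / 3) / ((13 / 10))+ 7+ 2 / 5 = 1843 / 195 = 9.45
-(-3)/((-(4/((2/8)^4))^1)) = -3/1024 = -0.00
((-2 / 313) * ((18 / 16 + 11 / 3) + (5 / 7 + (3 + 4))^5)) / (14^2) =-11021893381 / 12372910032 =-0.89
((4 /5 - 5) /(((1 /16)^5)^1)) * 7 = -154140672 /5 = -30828134.40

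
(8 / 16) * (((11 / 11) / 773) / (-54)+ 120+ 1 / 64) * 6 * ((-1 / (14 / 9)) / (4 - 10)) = 160310119 / 4155648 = 38.58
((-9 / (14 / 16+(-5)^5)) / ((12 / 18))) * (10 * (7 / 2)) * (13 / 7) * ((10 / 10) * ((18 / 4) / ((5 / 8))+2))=7176 / 2777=2.58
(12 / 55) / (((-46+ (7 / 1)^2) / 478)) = 1912 / 55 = 34.76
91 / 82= 1.11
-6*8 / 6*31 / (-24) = 31 / 3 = 10.33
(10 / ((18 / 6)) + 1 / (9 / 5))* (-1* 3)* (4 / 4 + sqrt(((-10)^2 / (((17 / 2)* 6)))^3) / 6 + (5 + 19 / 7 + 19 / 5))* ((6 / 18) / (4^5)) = -73 / 1536 - 4375* sqrt(51) / 17978112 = -0.05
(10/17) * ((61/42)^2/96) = 18605/1439424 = 0.01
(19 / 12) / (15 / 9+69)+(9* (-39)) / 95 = -295843 / 80560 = -3.67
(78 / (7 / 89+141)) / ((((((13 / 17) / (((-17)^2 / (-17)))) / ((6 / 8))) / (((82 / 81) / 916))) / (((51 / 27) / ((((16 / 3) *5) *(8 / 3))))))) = -0.00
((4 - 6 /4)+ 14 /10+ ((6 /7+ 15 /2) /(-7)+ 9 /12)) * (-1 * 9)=-30483 /980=-31.11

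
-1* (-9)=9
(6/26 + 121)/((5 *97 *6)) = 788/18915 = 0.04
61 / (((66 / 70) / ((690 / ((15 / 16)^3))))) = 80453632 / 1485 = 54177.53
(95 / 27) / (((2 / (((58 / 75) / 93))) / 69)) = 1.01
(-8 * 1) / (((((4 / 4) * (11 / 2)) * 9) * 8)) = -0.02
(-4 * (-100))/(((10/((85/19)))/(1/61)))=3400/1159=2.93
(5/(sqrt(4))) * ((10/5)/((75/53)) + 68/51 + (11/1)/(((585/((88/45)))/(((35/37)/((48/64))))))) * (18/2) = 62.84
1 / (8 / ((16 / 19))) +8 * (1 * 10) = 80.11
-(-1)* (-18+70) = 52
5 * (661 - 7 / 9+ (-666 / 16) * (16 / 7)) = 2825.40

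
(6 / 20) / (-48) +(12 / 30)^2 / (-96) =-19 / 2400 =-0.01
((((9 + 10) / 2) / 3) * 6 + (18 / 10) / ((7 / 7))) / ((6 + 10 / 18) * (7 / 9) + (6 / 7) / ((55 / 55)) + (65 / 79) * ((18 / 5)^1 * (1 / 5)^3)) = 116461800 / 33480553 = 3.48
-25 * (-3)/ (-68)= -75/ 68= -1.10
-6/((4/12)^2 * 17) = -54/17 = -3.18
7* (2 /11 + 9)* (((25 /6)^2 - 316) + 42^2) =37296371 /396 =94182.76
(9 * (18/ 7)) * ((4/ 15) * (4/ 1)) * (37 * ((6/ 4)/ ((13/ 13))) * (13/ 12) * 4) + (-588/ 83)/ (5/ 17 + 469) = 68797054974/ 11588045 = 5936.90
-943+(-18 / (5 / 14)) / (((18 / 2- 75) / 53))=-49639 / 55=-902.53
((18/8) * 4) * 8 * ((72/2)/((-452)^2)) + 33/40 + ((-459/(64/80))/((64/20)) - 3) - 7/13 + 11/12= -28856543921/159357120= -181.08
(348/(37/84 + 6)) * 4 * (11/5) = 1286208/2705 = 475.49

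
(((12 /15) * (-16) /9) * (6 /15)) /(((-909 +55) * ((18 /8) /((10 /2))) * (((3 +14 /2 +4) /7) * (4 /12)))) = 128 /57645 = 0.00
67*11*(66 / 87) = 16214 / 29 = 559.10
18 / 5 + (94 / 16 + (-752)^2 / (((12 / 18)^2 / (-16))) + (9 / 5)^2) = -4071626257 / 200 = -20358131.28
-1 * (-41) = 41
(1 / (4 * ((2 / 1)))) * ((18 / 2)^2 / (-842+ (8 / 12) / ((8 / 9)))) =-81 / 6730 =-0.01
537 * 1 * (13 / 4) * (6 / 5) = 20943 / 10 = 2094.30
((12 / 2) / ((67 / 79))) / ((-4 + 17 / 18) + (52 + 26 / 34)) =145044 / 1019137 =0.14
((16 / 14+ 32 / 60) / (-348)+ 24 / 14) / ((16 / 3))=976 / 3045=0.32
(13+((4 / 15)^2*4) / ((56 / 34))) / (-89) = -20747 / 140175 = -0.15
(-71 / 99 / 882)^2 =5041 / 7624433124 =0.00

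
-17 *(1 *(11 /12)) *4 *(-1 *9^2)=5049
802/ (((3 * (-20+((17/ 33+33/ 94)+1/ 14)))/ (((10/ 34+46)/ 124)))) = -1142109353/ 218135840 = -5.24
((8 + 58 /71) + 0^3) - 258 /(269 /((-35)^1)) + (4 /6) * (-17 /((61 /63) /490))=-5693.02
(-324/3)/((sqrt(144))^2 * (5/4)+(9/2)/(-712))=-5696/9493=-0.60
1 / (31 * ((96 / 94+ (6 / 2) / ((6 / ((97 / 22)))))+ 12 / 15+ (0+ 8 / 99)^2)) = 9212940 / 1151644327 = 0.01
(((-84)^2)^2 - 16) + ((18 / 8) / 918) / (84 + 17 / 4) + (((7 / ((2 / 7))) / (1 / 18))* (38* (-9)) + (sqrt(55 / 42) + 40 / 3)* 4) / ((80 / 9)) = 3* sqrt(2310) / 280 + 35840486557043 / 720120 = 49770159.04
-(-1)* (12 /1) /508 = 3 /127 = 0.02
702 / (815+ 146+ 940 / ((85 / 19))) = 11934 / 19909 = 0.60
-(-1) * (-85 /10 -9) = -35 /2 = -17.50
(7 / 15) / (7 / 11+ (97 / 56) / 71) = 306152 / 433485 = 0.71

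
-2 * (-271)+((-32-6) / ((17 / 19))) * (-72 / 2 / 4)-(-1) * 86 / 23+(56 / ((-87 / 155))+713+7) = 52665266 / 34017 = 1548.20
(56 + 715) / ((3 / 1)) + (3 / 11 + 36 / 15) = 14282 / 55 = 259.67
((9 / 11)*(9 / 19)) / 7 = 0.06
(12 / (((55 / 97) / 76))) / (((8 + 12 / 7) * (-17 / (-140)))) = 4334736 / 3179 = 1363.55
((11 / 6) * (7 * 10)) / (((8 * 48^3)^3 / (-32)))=-385 / 64925062108545024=-0.00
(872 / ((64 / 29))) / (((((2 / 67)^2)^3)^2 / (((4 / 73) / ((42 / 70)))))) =129327872287722307169786605 / 1794048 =72087186233435397029.39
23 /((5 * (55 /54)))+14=5092 /275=18.52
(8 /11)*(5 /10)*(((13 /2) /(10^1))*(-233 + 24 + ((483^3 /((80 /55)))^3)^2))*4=857008495887176824647993303926309008607992572000698923 /4194304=204326747867387968217848100000000000000000000000.00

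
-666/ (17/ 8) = -5328/ 17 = -313.41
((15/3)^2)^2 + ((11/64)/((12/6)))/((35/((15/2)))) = 1120033/1792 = 625.02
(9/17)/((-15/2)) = -6/85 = -0.07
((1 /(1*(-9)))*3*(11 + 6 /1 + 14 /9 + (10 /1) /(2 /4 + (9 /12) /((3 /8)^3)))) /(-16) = 9175 /22896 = 0.40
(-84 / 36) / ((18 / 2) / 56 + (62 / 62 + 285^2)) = -392 / 13645995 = -0.00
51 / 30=17 / 10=1.70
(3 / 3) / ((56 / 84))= 3 / 2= 1.50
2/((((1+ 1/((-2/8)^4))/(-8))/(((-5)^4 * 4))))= -40000/257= -155.64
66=66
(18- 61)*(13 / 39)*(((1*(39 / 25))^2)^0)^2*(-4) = 172 / 3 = 57.33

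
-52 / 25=-2.08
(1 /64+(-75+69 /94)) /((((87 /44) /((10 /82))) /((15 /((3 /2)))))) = -61419875 /1341192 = -45.79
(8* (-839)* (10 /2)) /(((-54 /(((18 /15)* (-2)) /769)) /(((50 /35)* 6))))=-268480 /16149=-16.63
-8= -8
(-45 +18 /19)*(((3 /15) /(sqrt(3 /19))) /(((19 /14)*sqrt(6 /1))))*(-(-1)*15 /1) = -5859*sqrt(38) /361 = -100.05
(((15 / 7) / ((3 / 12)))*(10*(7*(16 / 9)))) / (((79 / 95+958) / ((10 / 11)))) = 3040000 / 3005937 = 1.01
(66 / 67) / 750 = 11 / 8375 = 0.00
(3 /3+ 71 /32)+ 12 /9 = 437 /96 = 4.55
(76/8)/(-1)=-19/2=-9.50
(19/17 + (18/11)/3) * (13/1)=4043/187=21.62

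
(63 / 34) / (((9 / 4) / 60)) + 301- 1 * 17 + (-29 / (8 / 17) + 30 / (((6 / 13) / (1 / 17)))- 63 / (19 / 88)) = -41807 / 2584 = -16.18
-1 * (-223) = 223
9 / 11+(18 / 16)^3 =12627 / 5632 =2.24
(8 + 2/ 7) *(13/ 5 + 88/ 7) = 30798/ 245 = 125.71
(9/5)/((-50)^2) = 9/12500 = 0.00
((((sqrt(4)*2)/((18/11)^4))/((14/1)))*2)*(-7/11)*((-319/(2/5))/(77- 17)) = 424589/629856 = 0.67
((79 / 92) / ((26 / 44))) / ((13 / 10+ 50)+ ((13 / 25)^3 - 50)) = 13578125 / 13460681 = 1.01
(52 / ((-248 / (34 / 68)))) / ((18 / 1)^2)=-13 / 40176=-0.00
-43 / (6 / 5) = -215 / 6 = -35.83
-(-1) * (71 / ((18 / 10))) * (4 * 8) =11360 / 9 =1262.22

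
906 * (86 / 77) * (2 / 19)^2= 311664 / 27797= 11.21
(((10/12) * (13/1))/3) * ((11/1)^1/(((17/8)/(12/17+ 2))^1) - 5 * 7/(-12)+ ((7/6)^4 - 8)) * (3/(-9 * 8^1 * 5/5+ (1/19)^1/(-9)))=-712094825/439215264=-1.62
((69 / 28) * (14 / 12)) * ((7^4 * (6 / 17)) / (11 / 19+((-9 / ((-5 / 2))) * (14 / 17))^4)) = 9665440089375 / 308786436716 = 31.30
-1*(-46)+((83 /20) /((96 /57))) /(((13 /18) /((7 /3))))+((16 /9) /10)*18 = 237789 /4160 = 57.16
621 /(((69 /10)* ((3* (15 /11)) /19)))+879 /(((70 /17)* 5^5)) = 91452443 /218750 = 418.07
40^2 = 1600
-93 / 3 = -31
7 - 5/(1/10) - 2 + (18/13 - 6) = -645/13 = -49.62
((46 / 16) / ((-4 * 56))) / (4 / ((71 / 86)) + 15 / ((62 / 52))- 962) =0.00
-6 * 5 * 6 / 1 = -180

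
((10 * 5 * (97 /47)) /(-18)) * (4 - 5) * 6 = 4850 /141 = 34.40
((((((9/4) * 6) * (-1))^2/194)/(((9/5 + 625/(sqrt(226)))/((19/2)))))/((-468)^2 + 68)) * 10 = -352161675/828597130367024 + 1082109375 * sqrt(226)/1657194260734048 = 0.00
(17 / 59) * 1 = 0.29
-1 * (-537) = 537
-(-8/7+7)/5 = -41/35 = -1.17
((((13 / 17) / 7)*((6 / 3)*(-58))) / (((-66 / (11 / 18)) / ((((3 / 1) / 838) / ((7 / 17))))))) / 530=377 / 195865740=0.00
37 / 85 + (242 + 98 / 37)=770789 / 3145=245.08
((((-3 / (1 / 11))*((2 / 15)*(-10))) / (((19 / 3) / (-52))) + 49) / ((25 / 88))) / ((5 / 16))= -8353664 / 2375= -3517.33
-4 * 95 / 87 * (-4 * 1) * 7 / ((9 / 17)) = 180880 / 783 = 231.01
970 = 970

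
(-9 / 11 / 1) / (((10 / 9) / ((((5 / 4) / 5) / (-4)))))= 81 / 1760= 0.05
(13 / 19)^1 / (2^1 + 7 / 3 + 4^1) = 0.08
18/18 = 1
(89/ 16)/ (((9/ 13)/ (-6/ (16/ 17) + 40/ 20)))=-35.15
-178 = -178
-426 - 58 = -484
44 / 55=4 / 5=0.80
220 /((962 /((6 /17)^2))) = 3960 /139009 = 0.03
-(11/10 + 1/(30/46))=-2.63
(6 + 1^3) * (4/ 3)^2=112/ 9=12.44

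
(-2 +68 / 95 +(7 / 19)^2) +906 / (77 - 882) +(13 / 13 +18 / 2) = 2245231 / 290605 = 7.73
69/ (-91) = -69/ 91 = -0.76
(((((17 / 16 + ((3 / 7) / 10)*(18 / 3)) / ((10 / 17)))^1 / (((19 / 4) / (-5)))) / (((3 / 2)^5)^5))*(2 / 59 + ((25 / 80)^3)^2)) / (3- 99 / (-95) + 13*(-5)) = 433125844841 / 8105783053193850276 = 0.00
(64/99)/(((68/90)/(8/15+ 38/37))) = 27712/20757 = 1.34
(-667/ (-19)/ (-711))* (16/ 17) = -0.05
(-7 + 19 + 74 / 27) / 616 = 199 / 8316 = 0.02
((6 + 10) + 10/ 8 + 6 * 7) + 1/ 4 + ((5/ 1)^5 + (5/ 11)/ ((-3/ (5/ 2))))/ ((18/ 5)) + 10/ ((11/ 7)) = 1109371/ 1188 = 933.81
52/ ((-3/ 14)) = -728/ 3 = -242.67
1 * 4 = 4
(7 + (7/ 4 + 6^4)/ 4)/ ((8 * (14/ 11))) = 58333/ 1792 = 32.55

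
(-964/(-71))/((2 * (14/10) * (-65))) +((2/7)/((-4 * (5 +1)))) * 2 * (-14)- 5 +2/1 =-53134/19383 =-2.74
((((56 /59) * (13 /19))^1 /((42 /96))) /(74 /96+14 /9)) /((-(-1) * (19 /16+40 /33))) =0.27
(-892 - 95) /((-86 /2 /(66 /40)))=32571 /860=37.87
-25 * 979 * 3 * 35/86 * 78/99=-1012375/43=-23543.60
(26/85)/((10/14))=0.43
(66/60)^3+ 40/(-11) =-25359/11000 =-2.31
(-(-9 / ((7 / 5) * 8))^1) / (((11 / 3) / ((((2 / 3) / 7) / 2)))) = 45 / 4312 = 0.01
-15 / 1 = -15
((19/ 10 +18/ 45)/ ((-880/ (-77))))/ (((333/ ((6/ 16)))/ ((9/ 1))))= 483/ 236800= 0.00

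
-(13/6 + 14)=-16.17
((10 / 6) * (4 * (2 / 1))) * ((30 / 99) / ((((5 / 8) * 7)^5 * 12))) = 131072 / 623959875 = 0.00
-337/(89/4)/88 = -337/1958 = -0.17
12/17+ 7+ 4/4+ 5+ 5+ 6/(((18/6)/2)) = 386/17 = 22.71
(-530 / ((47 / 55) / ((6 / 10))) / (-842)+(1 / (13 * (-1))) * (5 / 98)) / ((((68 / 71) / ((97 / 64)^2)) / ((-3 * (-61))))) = 1349920893725715 / 7021311524864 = 192.26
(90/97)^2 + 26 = 252734/9409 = 26.86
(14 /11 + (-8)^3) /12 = -2809 /66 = -42.56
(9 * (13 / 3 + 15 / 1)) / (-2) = -87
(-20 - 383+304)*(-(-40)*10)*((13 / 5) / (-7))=102960 / 7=14708.57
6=6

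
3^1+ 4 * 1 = 7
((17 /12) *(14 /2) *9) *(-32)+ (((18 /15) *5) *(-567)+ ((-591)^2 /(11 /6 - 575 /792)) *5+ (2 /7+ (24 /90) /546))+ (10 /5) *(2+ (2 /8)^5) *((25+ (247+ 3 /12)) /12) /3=1570913.67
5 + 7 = 12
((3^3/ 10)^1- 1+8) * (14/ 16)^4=232897/ 40960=5.69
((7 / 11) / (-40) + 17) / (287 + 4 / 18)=1431 / 24200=0.06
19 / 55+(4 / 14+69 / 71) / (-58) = 513319 / 1585430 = 0.32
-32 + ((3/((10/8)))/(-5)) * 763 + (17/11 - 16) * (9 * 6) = -324166/275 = -1178.79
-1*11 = -11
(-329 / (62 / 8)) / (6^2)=-329 / 279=-1.18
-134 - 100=-234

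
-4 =-4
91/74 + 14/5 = 1491/370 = 4.03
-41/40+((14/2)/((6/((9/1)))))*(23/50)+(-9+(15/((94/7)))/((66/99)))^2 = 50765323/883600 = 57.45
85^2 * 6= 43350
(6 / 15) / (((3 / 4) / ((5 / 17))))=8 / 51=0.16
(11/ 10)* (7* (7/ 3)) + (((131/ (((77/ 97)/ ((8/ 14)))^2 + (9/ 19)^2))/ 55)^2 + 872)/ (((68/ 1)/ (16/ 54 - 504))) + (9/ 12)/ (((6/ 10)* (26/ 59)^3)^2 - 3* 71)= -28832577631061125709675275301561285723/ 4469923327628630291864024281110300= -6450.35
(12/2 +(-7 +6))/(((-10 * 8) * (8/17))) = -17/128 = -0.13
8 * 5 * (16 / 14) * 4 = 1280 / 7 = 182.86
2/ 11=0.18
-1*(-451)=451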